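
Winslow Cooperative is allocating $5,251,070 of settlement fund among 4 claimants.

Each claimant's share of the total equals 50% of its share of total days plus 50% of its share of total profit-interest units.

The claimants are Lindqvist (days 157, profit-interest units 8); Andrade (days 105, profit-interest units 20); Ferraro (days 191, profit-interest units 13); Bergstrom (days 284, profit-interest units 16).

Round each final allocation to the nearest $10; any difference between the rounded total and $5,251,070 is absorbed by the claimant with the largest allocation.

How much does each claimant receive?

Totals — days 737, profit-interest units 57.
Blended shares (50% days + 50% profit-interest units): Lindqvist 0.1767; Andrade 0.2467; Ferraro 0.2436; Bergstrom 0.3330.
Raw shares: Lindqvist 927,802.78; Andrade 1,295,298.93; Ferraro 1,279,236.60; Bergstrom 1,748,731.68.
Rounded to nearest $10: Lindqvist $927,800; Andrade $1,295,300; Ferraro $1,279,240; Bergstrom $1,748,730. Sum = $5,251,070.
Rounded total matches; no reconciliation needed.

Lindqvist: $927,800; Andrade: $1,295,300; Ferraro: $1,279,240; Bergstrom: $1,748,730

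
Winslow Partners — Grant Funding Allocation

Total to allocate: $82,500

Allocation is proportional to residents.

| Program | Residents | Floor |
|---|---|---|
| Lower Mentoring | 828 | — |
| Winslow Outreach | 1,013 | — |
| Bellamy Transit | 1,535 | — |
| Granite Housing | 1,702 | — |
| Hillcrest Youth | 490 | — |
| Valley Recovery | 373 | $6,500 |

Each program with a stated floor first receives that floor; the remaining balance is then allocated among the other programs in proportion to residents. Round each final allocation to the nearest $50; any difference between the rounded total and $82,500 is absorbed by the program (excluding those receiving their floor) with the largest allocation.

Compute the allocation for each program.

Lower Mentoring: $11,300 · Winslow Outreach: $13,850 · Bellamy Transit: $20,950 · Granite Housing: $23,200 · Hillcrest Youth: $6,700 · Valley Recovery: $6,500

Minimums first: Valley Recovery $6,500. Balance $76,000.
Balance split over remaining residents 5,568: Lower Mentoring 11,301.72 → $11,300; Winslow Outreach 13,826.87 → $13,850; Bellamy Transit 20,951.87 → $20,950; Granite Housing 23,231.32 → $23,250; Hillcrest Youth 6,688.22 → $6,700.
Rounding difference −$50 applied to Granite Housing → $23,200.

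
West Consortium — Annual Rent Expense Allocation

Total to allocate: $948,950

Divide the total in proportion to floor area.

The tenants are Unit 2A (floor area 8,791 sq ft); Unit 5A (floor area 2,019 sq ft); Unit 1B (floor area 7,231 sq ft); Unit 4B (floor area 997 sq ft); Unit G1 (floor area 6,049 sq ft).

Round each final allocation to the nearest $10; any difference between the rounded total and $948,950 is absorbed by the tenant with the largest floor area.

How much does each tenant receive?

Unit 2A: $332,540 | Unit 5A: $76,370 | Unit 1B: $273,520 | Unit 4B: $37,710 | Unit G1: $228,810

Sum of floor area: 25,087.
Unrounded shares: Unit 2A 8,791/25,087 × $948,950 = 332,531.57; Unit 5A 2,019/25,087 × $948,950 = 76,371.43; Unit 1B 7,231/25,087 × $948,950 = 273,522.44; Unit 4B 997/25,087 × $948,950 = 37,712.89; Unit G1 6,049/25,087 × $948,950 = 228,811.68.
At nearest $10: Unit 2A $332,530; Unit 5A $76,370; Unit 1B $273,520; Unit 4B $37,710; Unit G1 $228,810. Sum = $948,940.
Difference $948,950 − $948,940 = +$10 applied to largest floor area (Unit 2A): Unit 2A becomes $332,540.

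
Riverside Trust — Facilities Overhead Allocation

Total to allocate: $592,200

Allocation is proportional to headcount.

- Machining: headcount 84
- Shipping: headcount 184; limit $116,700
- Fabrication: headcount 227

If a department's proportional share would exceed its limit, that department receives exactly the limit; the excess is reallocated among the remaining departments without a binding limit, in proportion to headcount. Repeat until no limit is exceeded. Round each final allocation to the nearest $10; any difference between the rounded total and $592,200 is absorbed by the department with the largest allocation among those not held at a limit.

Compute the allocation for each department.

Headcount total: 495.
Unconstrained shares: Machining 100,494.55; Shipping 220,130.91; Fabrication 271,574.55.
Capped: Shipping ($116,700); residual $475,500 reallocated over remaining headcount 311.
Shares after redistribution: Machining 128,430.87 → $128,430; Fabrication 347,069.13 → $347,070.

Machining: $128,430 · Shipping: $116,700 · Fabrication: $347,070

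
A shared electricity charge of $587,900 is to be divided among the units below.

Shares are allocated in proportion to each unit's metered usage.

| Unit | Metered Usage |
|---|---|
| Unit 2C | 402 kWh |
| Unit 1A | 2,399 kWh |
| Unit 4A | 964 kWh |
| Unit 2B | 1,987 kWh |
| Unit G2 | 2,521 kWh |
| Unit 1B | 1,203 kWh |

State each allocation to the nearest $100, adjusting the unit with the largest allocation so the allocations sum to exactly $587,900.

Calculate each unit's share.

Unit 2C: $24,900 · Unit 1A: $148,800 · Unit 4A: $59,800 · Unit 2B: $123,300 · Unit G2: $156,500 · Unit 1B: $74,600

Total metered usage = 9,476.
Pro-rata amounts: Unit 2C 402/9,476 × $587,900 = 24,940.46; Unit 1A 2,399/9,476 × $587,900 = 148,836.23; Unit 4A 964/9,476 × $587,900 = 59,807.47; Unit 2B 1,987/9,476 × $587,900 = 123,275.36; Unit G2 2,521/9,476 × $587,900 = 156,405.22; Unit 1B 1,203/9,476 × $587,900 = 74,635.26.
At nearest $100: Unit 2C $24,900; Unit 1A $148,800; Unit 4A $59,800; Unit 2B $123,300; Unit G2 $156,400; Unit 1B $74,600. Sum = $587,800.
Difference $587,900 − $587,800 = +$100 applied to largest allocation (Unit G2): Unit G2 becomes $156,500.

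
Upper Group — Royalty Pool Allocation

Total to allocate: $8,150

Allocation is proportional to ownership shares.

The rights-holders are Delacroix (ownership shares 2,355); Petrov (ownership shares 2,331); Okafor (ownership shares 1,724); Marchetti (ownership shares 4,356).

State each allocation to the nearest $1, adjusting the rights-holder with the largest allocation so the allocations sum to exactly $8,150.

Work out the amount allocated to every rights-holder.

Total ownership shares = 10,766.
Pro-rata amounts: Delacroix 2,355/10,766 × $8,150 = 1,782.77; Petrov 2,331/10,766 × $8,150 = 1,764.60; Okafor 1,724/10,766 × $8,150 = 1,305.09; Marchetti 4,356/10,766 × $8,150 = 3,297.55.
Rounded to nearest $1: Delacroix $1,783; Petrov $1,765; Okafor $1,305; Marchetti $3,298. Sum = $8,151.
Difference $8,150 − $8,151 = −$1 applied to largest allocation (Marchetti): Marchetti becomes $3,297.

Delacroix: $1,783 · Petrov: $1,765 · Okafor: $1,305 · Marchetti: $3,297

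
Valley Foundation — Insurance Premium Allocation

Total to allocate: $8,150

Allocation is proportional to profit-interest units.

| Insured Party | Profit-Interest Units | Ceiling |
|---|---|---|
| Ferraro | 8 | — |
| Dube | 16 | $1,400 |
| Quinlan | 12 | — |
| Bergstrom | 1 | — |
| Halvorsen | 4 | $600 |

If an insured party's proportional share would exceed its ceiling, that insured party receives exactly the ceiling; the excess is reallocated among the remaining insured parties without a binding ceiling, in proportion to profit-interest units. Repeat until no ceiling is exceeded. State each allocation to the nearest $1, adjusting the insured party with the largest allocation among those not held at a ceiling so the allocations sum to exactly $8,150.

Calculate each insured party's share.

Sum of profit-interest units: 41.
Pro-rata shares before constraints: Ferraro 1,590.24; Dube 3,180.49; Quinlan 2,385.37; Bergstrom 198.78; Halvorsen 795.12.
Held at cap: Dube ($1,400), Halvorsen ($600); balance $6,150 reallocated over remaining profit-interest units 21.
Shares after redistribution: Ferraro 2,342.86 → $2,343; Quinlan 3,514.29 → $3,514; Bergstrom 292.86 → $293.

Ferraro: $2,343; Dube: $1,400; Quinlan: $3,514; Bergstrom: $293; Halvorsen: $600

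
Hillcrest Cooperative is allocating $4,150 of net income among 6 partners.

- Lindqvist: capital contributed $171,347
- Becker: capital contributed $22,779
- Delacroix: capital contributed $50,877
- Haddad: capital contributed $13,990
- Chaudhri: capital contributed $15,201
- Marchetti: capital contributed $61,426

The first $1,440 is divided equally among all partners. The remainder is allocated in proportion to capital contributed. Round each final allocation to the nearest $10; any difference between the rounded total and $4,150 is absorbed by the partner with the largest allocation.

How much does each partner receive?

First tranche $1,440 split equally: $240 each.
Remainder $2,710 by capital contributed (total 335,620): Lindqvist 1,383.56 → $1,380; Becker 183.93 → $180; Delacroix 410.81 → $410; Haddad 112.96 → $110; Chaudhri 122.74 → $120; Marchetti 495.99 → $500.
Rounding difference +$10 on remainder applied to Lindqvist.
Totals: Lindqvist $240 + $1,390 = $1,630; Becker $240 + $180 = $420; Delacroix $240 + $410 = $650; Haddad $240 + $110 = $350; Chaudhri $240 + $120 = $360; Marchetti $240 + $500 = $740.

Lindqvist: $1,630; Becker: $420; Delacroix: $650; Haddad: $350; Chaudhri: $360; Marchetti: $740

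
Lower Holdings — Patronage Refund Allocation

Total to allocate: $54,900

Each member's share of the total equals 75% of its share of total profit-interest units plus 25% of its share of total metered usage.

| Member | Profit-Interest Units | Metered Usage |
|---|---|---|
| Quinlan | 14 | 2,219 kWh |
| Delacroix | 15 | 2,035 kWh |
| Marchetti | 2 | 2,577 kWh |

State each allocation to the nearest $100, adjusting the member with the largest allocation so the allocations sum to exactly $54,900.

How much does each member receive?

Quinlan: $23,100 | Delacroix: $24,000 | Marchetti: $7,800

Profit-interest units total 31; metered usage total 6,831.
Blended shares (75% profit-interest units + 25% metered usage): Quinlan 0.4199; Delacroix 0.4374; Marchetti 0.1427.
Unrounded shares: Quinlan 23,053.63; Delacroix 24,012.16; Marchetti 7,834.22.
After rounding ($100): Quinlan $23,100; Delacroix $24,000; Marchetti $7,800. Sum = $54,900.
No rounding difference to absorb.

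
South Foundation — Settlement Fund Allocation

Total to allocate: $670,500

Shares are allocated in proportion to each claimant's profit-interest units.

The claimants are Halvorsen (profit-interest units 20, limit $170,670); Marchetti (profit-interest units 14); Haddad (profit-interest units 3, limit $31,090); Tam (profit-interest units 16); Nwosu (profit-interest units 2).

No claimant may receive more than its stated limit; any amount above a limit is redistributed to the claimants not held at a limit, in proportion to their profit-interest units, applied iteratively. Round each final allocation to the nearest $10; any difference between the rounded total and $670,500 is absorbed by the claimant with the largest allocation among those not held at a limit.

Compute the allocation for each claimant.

Sum of profit-interest units: 55.
Proportional shares (ignoring caps): Halvorsen 243,818.18; Marchetti 170,672.73; Haddad 36,572.73; Tam 195,054.55; Nwosu 24,381.82.
Capped: Halvorsen ($170,670), Haddad ($31,090); residual $468,740 reallocated over remaining profit-interest units 32.
Redistributed shares: Marchetti 205,073.75 → $205,070; Tam 234,370.00 → $234,370; Nwosu 29,296.25 → $29,300.

Halvorsen: $170,670; Marchetti: $205,070; Haddad: $31,090; Tam: $234,370; Nwosu: $29,300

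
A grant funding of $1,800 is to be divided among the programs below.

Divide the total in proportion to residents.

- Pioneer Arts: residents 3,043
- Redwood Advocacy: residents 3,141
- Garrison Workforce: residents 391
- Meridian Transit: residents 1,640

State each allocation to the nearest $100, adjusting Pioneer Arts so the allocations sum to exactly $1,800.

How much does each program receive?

Pioneer Arts: $600 · Redwood Advocacy: $700 · Garrison Workforce: $100 · Meridian Transit: $400

Combined residents = 8,215.
Unrounded shares: Pioneer Arts 3,043/8,215 × $1,800 = 666.76; Redwood Advocacy 3,141/8,215 × $1,800 = 688.23; Garrison Workforce 391/8,215 × $1,800 = 85.67; Meridian Transit 1,640/8,215 × $1,800 = 359.34.
After rounding ($100): Pioneer Arts $700; Redwood Advocacy $700; Garrison Workforce $100; Meridian Transit $400. Sum = $1,900.
Difference $1,800 − $1,900 = −$100 applied to Pioneer Arts: Pioneer Arts becomes $600.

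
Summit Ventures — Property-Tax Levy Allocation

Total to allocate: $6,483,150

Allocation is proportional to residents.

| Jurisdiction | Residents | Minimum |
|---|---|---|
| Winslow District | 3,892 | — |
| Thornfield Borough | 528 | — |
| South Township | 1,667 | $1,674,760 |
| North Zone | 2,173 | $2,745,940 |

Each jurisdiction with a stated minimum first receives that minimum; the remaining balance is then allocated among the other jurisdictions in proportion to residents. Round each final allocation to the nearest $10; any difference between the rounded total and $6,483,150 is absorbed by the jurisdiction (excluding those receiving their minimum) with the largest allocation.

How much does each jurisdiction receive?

Fund the minimums — South Township $1,674,760; North Zone $2,745,940. Remaining pool $2,062,450.
Remaining pool split over remaining residents 4,420: Winslow District 1,816,075.88 → $1,816,080; Thornfield Borough 246,374.12 → $246,370.

Winslow District: $1,816,080 · Thornfield Borough: $246,370 · South Township: $1,674,760 · North Zone: $2,745,940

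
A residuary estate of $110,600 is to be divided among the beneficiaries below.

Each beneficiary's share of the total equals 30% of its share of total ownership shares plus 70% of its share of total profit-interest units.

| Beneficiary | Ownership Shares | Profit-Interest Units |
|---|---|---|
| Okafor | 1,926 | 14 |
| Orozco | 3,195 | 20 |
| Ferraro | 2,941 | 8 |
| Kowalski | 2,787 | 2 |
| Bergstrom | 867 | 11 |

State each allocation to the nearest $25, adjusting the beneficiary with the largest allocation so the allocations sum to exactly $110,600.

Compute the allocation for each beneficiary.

Totals — ownership shares 11,716, profit-interest units 55.
Composite weights (30% ownership shares + 70% profit-interest units): Okafor 0.2275; Orozco 0.3364; Ferraro 0.1771; Kowalski 0.0968; Bergstrom 0.1622.
Raw shares: Okafor 25,161.39; Orozco 37,201.05; Ferraro 19,590.08; Kowalski 10,708.13; Bergstrom 17,939.37.
At nearest $25: Okafor $25,150; Orozco $37,200; Ferraro $19,600; Kowalski $10,700; Bergstrom $17,950. Sum = $110,600.
No rounding difference to absorb.

Okafor: $25,150 | Orozco: $37,200 | Ferraro: $19,600 | Kowalski: $10,700 | Bergstrom: $17,950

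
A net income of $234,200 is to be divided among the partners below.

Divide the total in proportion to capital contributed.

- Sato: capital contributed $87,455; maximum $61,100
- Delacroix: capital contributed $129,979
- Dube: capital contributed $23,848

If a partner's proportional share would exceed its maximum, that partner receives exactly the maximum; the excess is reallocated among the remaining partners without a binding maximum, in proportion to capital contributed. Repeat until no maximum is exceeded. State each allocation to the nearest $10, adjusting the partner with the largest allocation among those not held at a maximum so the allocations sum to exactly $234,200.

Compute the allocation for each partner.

Combined capital contributed = 241,282.
Proportional shares (ignoring caps): Sato 84,888.06; Delacroix 126,163.92; Dube 23,148.02.
Cap binds for Sato ($61,100); remaining pool $173,100 reallocated over remaining capital contributed 153,827.
Redistributed shares: Delacroix 146,264.08 → $146,260; Dube 26,835.92 → $26,840.

Sato: $61,100; Delacroix: $146,260; Dube: $26,840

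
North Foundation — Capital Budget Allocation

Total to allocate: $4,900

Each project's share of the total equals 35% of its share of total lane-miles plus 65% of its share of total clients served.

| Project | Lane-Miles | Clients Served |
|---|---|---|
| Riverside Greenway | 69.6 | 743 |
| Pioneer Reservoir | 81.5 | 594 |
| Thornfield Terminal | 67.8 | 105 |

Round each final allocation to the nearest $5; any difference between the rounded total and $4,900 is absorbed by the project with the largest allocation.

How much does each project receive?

Totals — lane-miles 218.9, clients served 1,442.
Combined weights (35% lane-miles + 65% clients served): Riverside Greenway 0.4462; Pioneer Reservoir 0.3981; Thornfield Terminal 0.1557.
Proportional shares: Riverside Greenway 2,186.38; Pioneer Reservoir 1,950.51; Thornfield Terminal 763.11.
Rounded to nearest $5: Riverside Greenway $2,185; Pioneer Reservoir $1,950; Thornfield Terminal $765. Sum = $4,900.
No rounding difference to absorb.

Riverside Greenway: $2,185 · Pioneer Reservoir: $1,950 · Thornfield Terminal: $765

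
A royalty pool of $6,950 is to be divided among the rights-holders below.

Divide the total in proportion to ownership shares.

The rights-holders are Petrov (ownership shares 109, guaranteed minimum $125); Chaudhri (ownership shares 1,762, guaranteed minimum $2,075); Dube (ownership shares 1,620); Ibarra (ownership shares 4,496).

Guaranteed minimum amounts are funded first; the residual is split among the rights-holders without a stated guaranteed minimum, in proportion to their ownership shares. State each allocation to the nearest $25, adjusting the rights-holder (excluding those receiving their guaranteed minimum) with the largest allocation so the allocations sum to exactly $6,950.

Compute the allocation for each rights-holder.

Petrov: $125; Chaudhri: $2,075; Dube: $1,250; Ibarra: $3,500

Guaranteed amounts: Petrov $125; Chaudhri $2,075. Balance $4,750.
Balance split over remaining ownership shares 6,116: Dube 1,258.18 → $1,250; Ibarra 3,491.82 → $3,500.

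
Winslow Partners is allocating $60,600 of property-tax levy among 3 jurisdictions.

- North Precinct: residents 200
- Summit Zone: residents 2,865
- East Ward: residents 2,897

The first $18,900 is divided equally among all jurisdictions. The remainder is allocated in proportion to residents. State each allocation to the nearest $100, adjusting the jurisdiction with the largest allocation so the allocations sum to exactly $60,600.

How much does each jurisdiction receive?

$18,900 shared equally gives $6,300 per jurisdiction.
Remainder $41,700 by residents (total 5,962): North Precinct 1,398.86 → $1,400; Summit Zone 20,038.66 → $20,000; East Ward 20,262.48 → $20,300.
Totals: North Precinct $6,300 + $1,400 = $7,700; Summit Zone $6,300 + $20,000 = $26,300; East Ward $6,300 + $20,300 = $26,600.

North Precinct: $7,700; Summit Zone: $26,300; East Ward: $26,600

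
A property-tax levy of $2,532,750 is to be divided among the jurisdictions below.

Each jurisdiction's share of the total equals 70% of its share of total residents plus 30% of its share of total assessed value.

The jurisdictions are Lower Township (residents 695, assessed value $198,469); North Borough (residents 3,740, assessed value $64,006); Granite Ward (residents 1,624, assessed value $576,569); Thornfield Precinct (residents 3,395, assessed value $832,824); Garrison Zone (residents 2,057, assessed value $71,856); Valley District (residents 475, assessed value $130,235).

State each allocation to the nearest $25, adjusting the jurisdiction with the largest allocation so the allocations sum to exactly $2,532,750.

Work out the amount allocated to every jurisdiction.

Totals — residents 11,986, assessed value 1,873,959.
Blended shares (70% residents + 30% assessed value): Lower Township 0.0724; North Borough 0.2287; Granite Ward 0.1871; Thornfield Precinct 0.3316; Garrison Zone 0.1316; Valley District 0.0486.
Raw shares: Lower Township 183,274.10; North Borough 579,159.23; Granite Ward 473,994.72; Thornfield Precinct 839,856.98; Garrison Zone 333,398.97; Valley District 123,066.00.
Rounded to nearest $25: Lower Township $183,275; North Borough $579,150; Granite Ward $474,000; Thornfield Precinct $839,850; Garrison Zone $333,400; Valley District $123,075. Sum = $2,532,750.
Rounded total matches; no reconciliation needed.

Lower Township: $183,275 · North Borough: $579,150 · Granite Ward: $474,000 · Thornfield Precinct: $839,850 · Garrison Zone: $333,400 · Valley District: $123,075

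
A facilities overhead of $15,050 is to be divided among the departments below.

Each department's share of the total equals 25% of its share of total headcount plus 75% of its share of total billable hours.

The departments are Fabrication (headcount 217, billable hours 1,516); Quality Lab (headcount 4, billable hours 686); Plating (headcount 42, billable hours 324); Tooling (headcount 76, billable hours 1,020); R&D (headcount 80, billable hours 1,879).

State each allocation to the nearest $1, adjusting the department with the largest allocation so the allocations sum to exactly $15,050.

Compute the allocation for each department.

Fabrication: $5,103 · Quality Lab: $1,463 · Plating: $1,051 · Tooling: $2,805 · R&D: $4,628

Headcount total 419; billable hours total 5,425.
Combined weights (25% headcount + 75% billable hours): Fabrication 0.3391; Quality Lab 0.0972; Plating 0.0699; Tooling 0.1864; R&D 0.3075.
Unrounded shares: Fabrication 5,102.86; Quality Lab 1,463.24; Plating 1,051.28; Tooling 2,804.72; R&D 4,627.91.
After rounding ($1): Fabrication $5,103; Quality Lab $1,463; Plating $1,051; Tooling $2,805; R&D $4,628. Sum = $15,050.
No rounding difference to absorb.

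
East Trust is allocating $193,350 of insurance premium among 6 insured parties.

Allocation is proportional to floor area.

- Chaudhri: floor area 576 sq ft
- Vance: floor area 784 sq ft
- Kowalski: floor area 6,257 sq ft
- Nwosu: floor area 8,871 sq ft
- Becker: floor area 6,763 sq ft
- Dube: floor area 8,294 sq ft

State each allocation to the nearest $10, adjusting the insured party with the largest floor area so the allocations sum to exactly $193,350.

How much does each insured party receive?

Total floor area = 576 + 784 + 6,257 + 8,871 + 6,763 + 8,294 = 31,545.
Raw shares: Chaudhri 3,530.50; Vance 4,805.40; Kowalski 38,351.27; Nwosu 54,373.37; Becker 41,452.72; Dube 50,836.74.
Rounded to nearest $10: Chaudhri $3,530; Vance $4,810; Kowalski $38,350; Nwosu $54,370; Becker $41,450; Dube $50,840. Sum = $193,350.
No rounding difference to absorb.

Chaudhri: $3,530 | Vance: $4,810 | Kowalski: $38,350 | Nwosu: $54,370 | Becker: $41,450 | Dube: $50,840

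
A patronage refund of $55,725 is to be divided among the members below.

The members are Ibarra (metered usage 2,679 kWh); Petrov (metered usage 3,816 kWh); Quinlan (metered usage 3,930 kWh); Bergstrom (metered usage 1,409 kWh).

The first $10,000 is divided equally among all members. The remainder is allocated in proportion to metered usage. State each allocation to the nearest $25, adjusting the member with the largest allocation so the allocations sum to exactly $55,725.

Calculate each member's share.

$10,000 shared equally gives $2,500 per member.
Remainder $45,725 by metered usage (total 11,834): Ibarra 10,351.30 → $10,350; Petrov 14,744.52 → $14,750; Quinlan 15,185.00 → $15,175; Bergstrom 5,444.19 → $5,450.
Totals: Ibarra $2,500 + $10,350 = $12,850; Petrov $2,500 + $14,750 = $17,250; Quinlan $2,500 + $15,175 = $17,675; Bergstrom $2,500 + $5,450 = $7,950.

Ibarra: $12,850; Petrov: $17,250; Quinlan: $17,675; Bergstrom: $7,950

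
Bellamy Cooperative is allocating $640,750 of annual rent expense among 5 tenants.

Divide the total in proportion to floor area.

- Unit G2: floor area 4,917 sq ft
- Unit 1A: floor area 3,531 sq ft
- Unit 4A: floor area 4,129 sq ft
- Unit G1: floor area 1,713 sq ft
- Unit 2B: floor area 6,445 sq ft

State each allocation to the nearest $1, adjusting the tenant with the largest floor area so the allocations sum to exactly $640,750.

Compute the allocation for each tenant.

Unit G2: $151,944; Unit 1A: $109,114; Unit 4A: $127,594; Unit G1: $52,935; Unit 2B: $199,163

Sum of floor area: 20,735.
Proportional shares: Unit G2 4,917/20,735 × $640,750 = 151,944.43; Unit 1A 3,531/20,735 × $640,750 = 109,114.46; Unit 4A 4,129/20,735 × $640,750 = 127,593.77; Unit G1 1,713/20,735 × $640,750 = 52,934.88; Unit 2B 6,445/20,735 × $640,750 = 199,162.47.
After rounding ($1): Unit G2 $151,944; Unit 1A $109,114; Unit 4A $127,594; Unit G1 $52,935; Unit 2B $199,162. Sum = $640,749.
Difference $640,750 − $640,749 = +$1 applied to largest floor area (Unit 2B): Unit 2B becomes $199,163.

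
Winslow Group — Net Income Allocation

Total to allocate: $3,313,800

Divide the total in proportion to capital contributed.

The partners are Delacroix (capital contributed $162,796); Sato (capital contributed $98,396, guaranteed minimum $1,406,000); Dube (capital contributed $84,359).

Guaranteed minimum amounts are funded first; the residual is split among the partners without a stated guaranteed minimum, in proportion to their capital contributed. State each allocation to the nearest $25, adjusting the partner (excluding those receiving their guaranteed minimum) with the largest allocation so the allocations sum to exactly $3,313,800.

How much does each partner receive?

Delacroix: $1,256,625; Sato: $1,406,000; Dube: $651,175

Fund the minimums — Sato $1,406,000. Remaining pool $1,907,800.
Remaining pool split over remaining capital contributed 247,155: Delacroix 1,256,629.28 → $1,256,625; Dube 651,170.72 → $651,175.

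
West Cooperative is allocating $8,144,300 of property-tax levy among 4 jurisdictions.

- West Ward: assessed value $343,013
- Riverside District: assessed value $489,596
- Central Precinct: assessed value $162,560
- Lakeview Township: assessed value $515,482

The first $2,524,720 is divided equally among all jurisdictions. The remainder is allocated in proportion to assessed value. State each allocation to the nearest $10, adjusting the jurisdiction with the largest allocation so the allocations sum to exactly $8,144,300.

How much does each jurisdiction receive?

First tranche $2,524,720 split equally: $631,180 each.
Remainder $5,619,580 by assessed value (total 1,510,651): West Ward 1,275,998.89 → $1,276,000; Riverside District 1,821,283.60 → $1,821,280; Central Precinct 604,718.71 → $604,720; Lakeview Township 1,917,578.80 → $1,917,580.
Totals: West Ward $631,180 + $1,276,000 = $1,907,180; Riverside District $631,180 + $1,821,280 = $2,452,460; Central Precinct $631,180 + $604,720 = $1,235,900; Lakeview Township $631,180 + $1,917,580 = $2,548,760.

West Ward: $1,907,180; Riverside District: $2,452,460; Central Precinct: $1,235,900; Lakeview Township: $2,548,760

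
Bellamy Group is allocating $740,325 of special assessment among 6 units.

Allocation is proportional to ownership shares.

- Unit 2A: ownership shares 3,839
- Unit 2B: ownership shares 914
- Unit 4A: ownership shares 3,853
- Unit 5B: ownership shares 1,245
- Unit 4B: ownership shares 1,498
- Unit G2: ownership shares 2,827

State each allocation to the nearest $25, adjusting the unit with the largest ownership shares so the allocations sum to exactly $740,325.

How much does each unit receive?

Unit 2A: $200,475; Unit 2B: $47,725; Unit 4A: $201,250; Unit 5B: $65,025; Unit 4B: $78,225; Unit G2: $147,625

Total ownership shares = 14,176.
Proportional shares: Unit 2A 3,839/14,176 × $740,325 = 200,487.28; Unit 2B 914/14,176 × $740,325 = 47,732.58; Unit 4A 3,853/14,176 × $740,325 = 201,218.41; Unit 5B 1,245/14,176 × $740,325 = 65,018.67; Unit 4B 1,498/14,176 × $740,325 = 78,231.30; Unit G2 2,827/14,176 × $740,325 = 147,636.76.
After rounding ($25): Unit 2A $200,475; Unit 2B $47,725; Unit 4A $201,225; Unit 5B $65,025; Unit 4B $78,225; Unit G2 $147,625. Sum = $740,300.
Difference $740,325 − $740,300 = +$25 applied to largest ownership shares (Unit 4A): Unit 4A becomes $201,250.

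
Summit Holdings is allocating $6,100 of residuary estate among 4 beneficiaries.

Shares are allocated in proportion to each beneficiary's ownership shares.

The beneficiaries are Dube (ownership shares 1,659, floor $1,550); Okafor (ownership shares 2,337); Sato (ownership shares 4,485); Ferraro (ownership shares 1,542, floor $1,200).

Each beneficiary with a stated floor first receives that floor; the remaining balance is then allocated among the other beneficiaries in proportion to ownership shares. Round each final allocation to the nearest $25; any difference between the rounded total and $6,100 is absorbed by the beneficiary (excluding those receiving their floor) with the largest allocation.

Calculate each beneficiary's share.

Guaranteed amounts: Dube $1,550; Ferraro $1,200. Remaining pool $3,350.
Remaining pool split over remaining ownership shares 6,822: Okafor 1,147.60 → $1,150; Sato 2,202.40 → $2,200.

Dube: $1,550 · Okafor: $1,150 · Sato: $2,200 · Ferraro: $1,200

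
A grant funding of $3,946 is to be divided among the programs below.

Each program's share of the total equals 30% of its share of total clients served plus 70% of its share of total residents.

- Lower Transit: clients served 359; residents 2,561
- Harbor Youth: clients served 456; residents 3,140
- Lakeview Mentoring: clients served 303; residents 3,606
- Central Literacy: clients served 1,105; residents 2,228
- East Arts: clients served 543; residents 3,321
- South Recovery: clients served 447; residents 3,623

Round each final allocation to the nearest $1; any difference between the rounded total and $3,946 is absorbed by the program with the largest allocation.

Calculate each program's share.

Totals — clients served 3,213, residents 18,479.
Combined weights (30% clients served + 70% residents): Lower Transit 0.1305; Harbor Youth 0.1615; Lakeview Mentoring 0.1649; Central Literacy 0.1876; East Arts 0.1765; South Recovery 0.1790.
Unrounded shares: Lower Transit 515.08; Harbor Youth 637.37; Lakeview Mentoring 650.65; Central Literacy 740.16; East Arts 696.48; South Recovery 706.25.
After rounding ($1): Lower Transit $515; Harbor Youth $637; Lakeview Mentoring $651; Central Literacy $740; East Arts $696; South Recovery $706. Sum = $3,945.
Difference $3,946 − $3,945 = +$1 applied to largest allocation (Central Literacy): Central Literacy becomes $741.

Lower Transit: $515 | Harbor Youth: $637 | Lakeview Mentoring: $651 | Central Literacy: $741 | East Arts: $696 | South Recovery: $706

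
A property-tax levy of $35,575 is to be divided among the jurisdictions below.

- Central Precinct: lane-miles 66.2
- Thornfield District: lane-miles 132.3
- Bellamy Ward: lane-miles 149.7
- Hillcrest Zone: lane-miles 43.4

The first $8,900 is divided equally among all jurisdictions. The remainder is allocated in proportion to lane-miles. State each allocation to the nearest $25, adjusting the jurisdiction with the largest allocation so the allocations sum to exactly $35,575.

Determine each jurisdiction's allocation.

Central Precinct: $6,725; Thornfield District: $11,225; Bellamy Ward: $12,450; Hillcrest Zone: $5,175

Equal tier: $8,900 ÷ 4 = $2,225 apiece.
Remainder $26,675 by lane-miles (total 391.6): Central Precinct 4,509.41 → $4,500; Thornfield District 9,012.01 → $9,000; Bellamy Ward 10,197.26 → $10,200; Hillcrest Zone 2,956.32 → $2,950.
Rounding difference +$25 on remainder applied to Bellamy Ward.
Totals: Central Precinct $2,225 + $4,500 = $6,725; Thornfield District $2,225 + $9,000 = $11,225; Bellamy Ward $2,225 + $10,225 = $12,450; Hillcrest Zone $2,225 + $2,950 = $5,175.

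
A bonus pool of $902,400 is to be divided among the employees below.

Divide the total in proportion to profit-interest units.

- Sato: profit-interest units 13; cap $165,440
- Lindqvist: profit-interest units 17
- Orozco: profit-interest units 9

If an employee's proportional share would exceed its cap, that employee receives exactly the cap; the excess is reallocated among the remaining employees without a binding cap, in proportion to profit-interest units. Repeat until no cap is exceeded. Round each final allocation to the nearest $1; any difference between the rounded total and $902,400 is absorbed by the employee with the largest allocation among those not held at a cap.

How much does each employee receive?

Sato: $165,440; Lindqvist: $481,858; Orozco: $255,102

Profit-interest units total: 39.
Unconstrained shares: Sato 300,800.00; Lindqvist 393,353.85; Orozco 208,246.15.
Held at cap: Sato ($165,440); remaining pool $736,960 reallocated over remaining profit-interest units 26.
Redistributed shares: Lindqvist 481,858.46 → $481,858; Orozco 255,101.54 → $255,102.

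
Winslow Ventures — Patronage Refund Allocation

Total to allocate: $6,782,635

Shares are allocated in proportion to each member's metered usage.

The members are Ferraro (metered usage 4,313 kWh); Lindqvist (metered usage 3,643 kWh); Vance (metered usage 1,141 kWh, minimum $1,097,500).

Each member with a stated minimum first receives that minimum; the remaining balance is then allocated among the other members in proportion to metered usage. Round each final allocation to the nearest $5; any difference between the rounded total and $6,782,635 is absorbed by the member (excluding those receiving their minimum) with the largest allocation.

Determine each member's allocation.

Guaranteed amounts: Vance $1,097,500. Residual $5,685,135.
Residual split over remaining metered usage 7,956: Ferraro 3,081,949.13 → $3,081,950; Lindqvist 2,603,185.87 → $2,603,185.

Ferraro: $3,081,950 · Lindqvist: $2,603,185 · Vance: $1,097,500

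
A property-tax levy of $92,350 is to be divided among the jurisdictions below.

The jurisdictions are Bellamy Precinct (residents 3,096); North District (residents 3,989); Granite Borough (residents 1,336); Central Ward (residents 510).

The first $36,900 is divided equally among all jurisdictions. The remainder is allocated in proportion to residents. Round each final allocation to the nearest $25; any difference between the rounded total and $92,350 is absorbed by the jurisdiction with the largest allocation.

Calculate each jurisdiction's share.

First tranche $36,900 split equally: $9,225 each.
Remainder $55,450 by residents (total 8,931): Bellamy Precinct 19,222.17 → $19,225; North District 24,766.55 → $24,775; Granite Borough 8,294.84 → $8,300; Central Ward 3,166.44 → $3,175.
Rounding difference −$25 on remainder applied to North District.
Totals: Bellamy Precinct $9,225 + $19,225 = $28,450; North District $9,225 + $24,750 = $33,975; Granite Borough $9,225 + $8,300 = $17,525; Central Ward $9,225 + $3,175 = $12,400.

Bellamy Precinct: $28,450; North District: $33,975; Granite Borough: $17,525; Central Ward: $12,400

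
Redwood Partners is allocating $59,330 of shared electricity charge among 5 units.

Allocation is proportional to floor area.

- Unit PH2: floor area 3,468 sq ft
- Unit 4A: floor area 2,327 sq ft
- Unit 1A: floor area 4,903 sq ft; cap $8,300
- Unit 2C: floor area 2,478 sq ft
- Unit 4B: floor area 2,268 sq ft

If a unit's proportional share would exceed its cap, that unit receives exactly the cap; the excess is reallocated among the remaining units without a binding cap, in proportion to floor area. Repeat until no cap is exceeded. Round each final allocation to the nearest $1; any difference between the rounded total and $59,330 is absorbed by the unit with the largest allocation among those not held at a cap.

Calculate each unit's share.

Combined floor area = 15,444.
Proportional shares (ignoring caps): Unit PH2 13,322.74; Unit 4A 8,939.45; Unit 1A 18,835.47; Unit 2C 9,519.54; Unit 4B 8,712.80.
Capped: Unit 1A ($8,300); residual $51,030 reallocated over remaining floor area 10,541.
Shares after redistribution: Unit PH2 16,788.92 → $16,789; Unit 4A 11,265.23 → $11,265; Unit 2C 11,996.24 → $11,996; Unit 4B 10,979.61 → $10,980.

Unit PH2: $16,789; Unit 4A: $11,265; Unit 1A: $8,300; Unit 2C: $11,996; Unit 4B: $10,980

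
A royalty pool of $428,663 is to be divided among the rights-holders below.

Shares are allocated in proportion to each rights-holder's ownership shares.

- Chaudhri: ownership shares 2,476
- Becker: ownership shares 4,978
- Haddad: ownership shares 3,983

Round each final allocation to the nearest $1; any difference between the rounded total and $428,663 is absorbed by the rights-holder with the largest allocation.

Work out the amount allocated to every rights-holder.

Combined ownership shares = 11,437.
Pro-rata amounts: Chaudhri 2,476/11,437 × $428,663 = 92,801.40; Becker 4,978/11,437 × $428,663 = 186,577.29; Haddad 3,983/11,437 × $428,663 = 149,284.32.
After rounding ($1): Chaudhri $92,801; Becker $186,577; Haddad $149,284. Sum = $428,662.
Difference $428,663 − $428,662 = +$1 applied to largest allocation (Becker): Becker becomes $186,578.

Chaudhri: $92,801; Becker: $186,578; Haddad: $149,284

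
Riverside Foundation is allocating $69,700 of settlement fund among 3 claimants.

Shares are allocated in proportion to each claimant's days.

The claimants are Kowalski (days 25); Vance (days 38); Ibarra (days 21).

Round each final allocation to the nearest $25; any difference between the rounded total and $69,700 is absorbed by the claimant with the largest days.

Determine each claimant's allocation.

Sum of days: 25 + 38 + 21 = 84.
Proportional shares: Kowalski 20,744.05; Vance 31,530.95; Ibarra 17,425.00.
At nearest $25: Kowalski $20,750; Vance $31,525; Ibarra $17,425. Sum = $69,700.
Rounded total matches; no reconciliation needed.

Kowalski: $20,750 | Vance: $31,525 | Ibarra: $17,425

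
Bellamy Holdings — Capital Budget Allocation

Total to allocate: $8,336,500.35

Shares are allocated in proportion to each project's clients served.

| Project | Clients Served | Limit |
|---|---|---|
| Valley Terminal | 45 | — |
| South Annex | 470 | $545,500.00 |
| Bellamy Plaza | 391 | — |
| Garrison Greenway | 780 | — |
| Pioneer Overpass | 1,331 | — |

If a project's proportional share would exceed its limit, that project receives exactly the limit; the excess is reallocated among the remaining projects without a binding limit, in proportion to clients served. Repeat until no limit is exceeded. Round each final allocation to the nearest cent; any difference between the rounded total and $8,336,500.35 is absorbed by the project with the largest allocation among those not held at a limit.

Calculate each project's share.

Valley Terminal: $137,650.18 · South Annex: $545,500.00 · Bellamy Plaza: $1,196,027.14 · Garrison Greenway: $2,385,936.50 · Pioneer Overpass: $4,071,386.53

Total clients served = 3,017.
Proportional shares (ignoring caps): Valley Terminal 124,342.8955; South Annex 1,298,692.4642; Bellamy Plaza 1,080,401.6032; Garrison Greenway 2,155,276.8555; Pioneer Overpass 3,677,786.5316.
Cap binds for South Annex ($545,500.00); remaining pool $7,791,000.35 reallocated over remaining clients served 2,547.
Remaining shares: Valley Terminal 137,650.1829 → $137,650.18; Bellamy Plaza 1,196,027.1444 → $1,196,027.14; Garrison Greenway 2,385,936.5029 → $2,385,936.50; Pioneer Overpass 4,071,386.5198 → $4,071,386.52.
Rounding difference +$0.01 applied to Pioneer Overpass → $4,071,386.53.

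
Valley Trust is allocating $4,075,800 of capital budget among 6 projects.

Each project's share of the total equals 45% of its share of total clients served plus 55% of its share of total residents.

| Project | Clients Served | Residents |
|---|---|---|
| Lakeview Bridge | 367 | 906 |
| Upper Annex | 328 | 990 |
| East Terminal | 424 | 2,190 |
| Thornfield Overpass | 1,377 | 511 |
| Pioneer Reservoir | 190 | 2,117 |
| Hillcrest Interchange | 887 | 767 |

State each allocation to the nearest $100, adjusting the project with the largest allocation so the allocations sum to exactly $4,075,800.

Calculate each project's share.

Lakeview Bridge: $459,900; Upper Annex: $465,000; East Terminal: $873,800; Thornfield Overpass: $860,000; Pioneer Reservoir: $731,900; Hillcrest Interchange: $685,200

Totals — clients served 3,573, residents 7,481.
Combined weights (45% clients served + 55% residents): Lakeview Bridge 0.1128; Upper Annex 0.1141; East Terminal 0.2144; Thornfield Overpass 0.2110; Pioneer Reservoir 0.1796; Hillcrest Interchange 0.1681.
Proportional shares: Lakeview Bridge 459,874.16; Upper Annex 465,025.18; East Terminal 873,885.72; Thornfield Overpass 859,970.16; Pioneer Reservoir 731,893.15; Hillcrest Interchange 685,151.63.
Rounded to nearest $100: Lakeview Bridge $459,900; Upper Annex $465,000; East Terminal $873,900; Thornfield Overpass $860,000; Pioneer Reservoir $731,900; Hillcrest Interchange $685,200. Sum = $4,075,900.
Difference $4,075,800 − $4,075,900 = −$100 applied to largest allocation (East Terminal): East Terminal becomes $873,800.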